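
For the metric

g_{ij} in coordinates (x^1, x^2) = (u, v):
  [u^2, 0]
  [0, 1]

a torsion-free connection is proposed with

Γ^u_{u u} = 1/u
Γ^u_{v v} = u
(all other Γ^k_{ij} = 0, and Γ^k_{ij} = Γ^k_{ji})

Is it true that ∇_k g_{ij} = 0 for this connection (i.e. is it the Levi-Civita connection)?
Using ∇_k g_{ij} = ∂_k g_{ij} - Γ^m_{ki} g_{mj} - Γ^m_{kj} g_{im}:
∇_v g_{uv} = (0) - (0) - (u^3) = -u^3 ≠ 0
So the connection is not metric compatible (it is not the Levi-Civita connection).
No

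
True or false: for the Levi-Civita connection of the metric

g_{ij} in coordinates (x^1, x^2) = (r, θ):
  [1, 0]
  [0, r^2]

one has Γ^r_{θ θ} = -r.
Γ^r_{θ θ} = (1/2) g^{rr} (∂_θ g_{rθ} + ∂_θ g_{rθ} - ∂_r g_{θθ}) = (1/2)(1)((0) + (0) - (2*r)) = -r
This equals the proposed value -r.
True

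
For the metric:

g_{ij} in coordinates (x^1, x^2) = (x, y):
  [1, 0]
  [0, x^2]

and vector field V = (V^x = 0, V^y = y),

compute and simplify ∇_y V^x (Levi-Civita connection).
Non-zero Christoffel symbols:
Γ^x_{y y} = -x
Γ^y_{x y} = 1/x
∇_y V^x = ∂_y V^x + Γ^x_{y j} V^j
  = (0) + (0)(0) + (-x)(y)
  = -x*y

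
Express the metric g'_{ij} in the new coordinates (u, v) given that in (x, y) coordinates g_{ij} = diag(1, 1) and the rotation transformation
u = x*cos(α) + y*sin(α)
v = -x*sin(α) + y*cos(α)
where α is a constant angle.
Invert the transformation: x = u*cos(α) - v*sin(α), y = u*sin(α) + v*cos(α)
g'_{ij} = (∂x^k/∂x'^i)(∂x^l/∂x'^j) g_{kl}; with g_{kl} = δ_{kl} this is Σ_k (∂x^k/∂x'^i)(∂x^k/∂x'^j).
Jacobian: ∂x/∂u = cos(α), ∂x/∂v = -sin(α), ∂y/∂u = sin(α), ∂y/∂v = cos(α)
g'_{uu} = (cos(α))(cos(α)) + (sin(α))(sin(α)) = 1
g'_{uv} = (cos(α))(-sin(α)) + (sin(α))(cos(α)) = 0
g'_{vv} = (-sin(α))(-sin(α)) + (cos(α))(cos(α)) = 1
g'_{ij} = diag(1, 1)
The Euclidean metric is invariant under rotations.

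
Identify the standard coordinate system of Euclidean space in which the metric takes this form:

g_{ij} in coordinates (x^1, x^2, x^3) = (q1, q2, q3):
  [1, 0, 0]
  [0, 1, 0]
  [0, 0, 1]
All components are constant and the metric is the identity, i.e. orthonormal rectilinear coordinates.
Cartesian (3D) coordinates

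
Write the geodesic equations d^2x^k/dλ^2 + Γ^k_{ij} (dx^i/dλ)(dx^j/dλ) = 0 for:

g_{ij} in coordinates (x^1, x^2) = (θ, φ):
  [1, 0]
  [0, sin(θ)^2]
Geodesic equation: d^2x^k/dλ^2 + Γ^k_{ij} (dx^i/dλ)(dx^j/dλ) = 0.
Non-zero Christoffel symbols:
Γ^θ_{φ φ} = -sin(2*θ)/2
Γ^φ_{θ φ} = 1/tan(θ)
Substituting (the symmetric pair Γ^k_{ij}, Γ^k_{ji} combines into a factor 2):
d^2θ/dλ^2 - (sin(2*θ)/2) (dφ/dλ)^2 = 0
d^2φ/dλ^2 + (2/tan(θ)) (dθ/dλ)(dφ/dλ) = 0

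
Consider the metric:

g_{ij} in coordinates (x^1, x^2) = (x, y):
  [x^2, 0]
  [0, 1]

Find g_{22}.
With x^1 = x, x^2 = y, g_{22} = g_{yy} is the row-2, column-2 entry of the matrix.
g_{22} = 1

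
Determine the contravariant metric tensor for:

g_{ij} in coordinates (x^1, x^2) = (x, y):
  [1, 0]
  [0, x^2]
The metric is diagonal, so g^{ij} is diagonal with entries 1/g_{ii}: diag(1, 1/(x^2)).
g^{ij}:
  [1, 0]
  [0, 1/x^2]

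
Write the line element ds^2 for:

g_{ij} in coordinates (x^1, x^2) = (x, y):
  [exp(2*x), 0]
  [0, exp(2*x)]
ds^2 = g_{ij} dx^i dx^j; only the non-zero components contribute.
ds^2 = exp(2*x) dx^2 + exp(2*x) dy^2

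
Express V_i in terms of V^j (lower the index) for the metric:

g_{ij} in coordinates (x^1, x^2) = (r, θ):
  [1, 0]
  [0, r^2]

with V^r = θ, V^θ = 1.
V_i = g_{ij} V^j:
V_r = (1)(θ) + (0)(1) = θ
V_θ = (0)(θ) + (r^2)(1) = r^2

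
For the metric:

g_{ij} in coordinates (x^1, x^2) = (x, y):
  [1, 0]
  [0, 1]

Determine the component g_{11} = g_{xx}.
With x^1 = x, x^2 = y, g_{11} = g_{xx} is the row-1, column-1 entry of the matrix.
g_{11} = 1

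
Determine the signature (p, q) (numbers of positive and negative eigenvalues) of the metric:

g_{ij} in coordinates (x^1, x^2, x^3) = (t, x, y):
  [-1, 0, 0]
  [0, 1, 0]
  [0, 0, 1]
The metric is diagonal, so its eigenvalues are the diagonal entries: -1, 1, 1 (at a generic point, where coordinate-dependent entries are positive).
2 positive, 1 negative.
(2, 1) - Lorentzian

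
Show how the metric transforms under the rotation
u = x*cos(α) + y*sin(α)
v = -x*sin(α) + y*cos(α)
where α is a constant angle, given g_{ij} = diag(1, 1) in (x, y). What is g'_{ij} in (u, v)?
Invert the transformation: x = u*cos(α) - v*sin(α), y = u*sin(α) + v*cos(α)
g'_{ij} = (∂x^k/∂x'^i)(∂x^l/∂x'^j) g_{kl}; with g_{kl} = δ_{kl} this is Σ_k (∂x^k/∂x'^i)(∂x^k/∂x'^j).
Jacobian: ∂x/∂u = cos(α), ∂x/∂v = -sin(α), ∂y/∂u = sin(α), ∂y/∂v = cos(α)
g'_{uu} = (cos(α))(cos(α)) + (sin(α))(sin(α)) = 1
g'_{uv} = (cos(α))(-sin(α)) + (sin(α))(cos(α)) = 0
g'_{vv} = (-sin(α))(-sin(α)) + (cos(α))(cos(α)) = 1
g'_{ij} = diag(1, 1)
The Euclidean metric is invariant under rotations.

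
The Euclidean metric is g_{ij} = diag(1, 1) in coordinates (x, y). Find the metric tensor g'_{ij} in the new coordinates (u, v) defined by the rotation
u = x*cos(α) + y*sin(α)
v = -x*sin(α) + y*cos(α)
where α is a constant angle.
Invert the transformation: x = u*cos(α) - v*sin(α), y = u*sin(α) + v*cos(α)
g'_{ij} = (∂x^k/∂x'^i)(∂x^l/∂x'^j) g_{kl}; with g_{kl} = δ_{kl} this is Σ_k (∂x^k/∂x'^i)(∂x^k/∂x'^j).
Jacobian: ∂x/∂u = cos(α), ∂x/∂v = -sin(α), ∂y/∂u = sin(α), ∂y/∂v = cos(α)
g'_{uu} = (cos(α))(cos(α)) + (sin(α))(sin(α)) = 1
g'_{uv} = (cos(α))(-sin(α)) + (sin(α))(cos(α)) = 0
g'_{vv} = (-sin(α))(-sin(α)) + (cos(α))(cos(α)) = 1
g'_{ij} = diag(1, 1)
The Euclidean metric is invariant under rotations.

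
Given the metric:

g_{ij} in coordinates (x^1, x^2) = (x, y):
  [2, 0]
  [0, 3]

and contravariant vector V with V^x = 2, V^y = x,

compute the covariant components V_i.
V_i = g_{ij} V^j:
V_x = (2)(2) + (0)(x) = 4
V_y = (0)(2) + (3)(x) = 3*x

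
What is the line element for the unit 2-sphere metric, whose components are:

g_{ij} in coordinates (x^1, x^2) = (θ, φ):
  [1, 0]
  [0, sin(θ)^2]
ds^2 = g_{ij} dx^i dx^j; only the non-zero components contribute.
ds^2 = dθ^2 + sin(θ)^2 dφ^2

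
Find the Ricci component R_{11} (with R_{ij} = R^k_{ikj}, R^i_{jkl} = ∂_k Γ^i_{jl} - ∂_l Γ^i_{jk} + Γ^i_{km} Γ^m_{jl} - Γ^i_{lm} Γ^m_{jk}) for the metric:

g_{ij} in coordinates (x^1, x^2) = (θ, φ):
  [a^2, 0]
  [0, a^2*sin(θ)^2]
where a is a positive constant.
Non-zero Christoffel symbols (Γ^k_{ij} = Γ^k_{ji}):
Γ^θ_{φ φ} = -sin(2*θ)/2
Γ^φ_{θ φ} = 1/tan(θ)
R^θ_{θ θ θ} = 0 (a repeated index in an antisymmetric pair)
R^φ_{θ φ θ} = ∂_φ Γ^φ_{θ θ} - ∂_θ Γ^φ_{θ φ} + Γ^φ_{φ m} Γ^m_{θ θ} - Γ^φ_{θ m} Γ^m_{θ φ}
  = (0) - (-1/sin(θ)^2) + (0) - (1/tan(θ)^2) = 1
R_{θθ} = R^θ_{θ θ θ} + R^φ_{θ φ θ} = (0) + (1) = 1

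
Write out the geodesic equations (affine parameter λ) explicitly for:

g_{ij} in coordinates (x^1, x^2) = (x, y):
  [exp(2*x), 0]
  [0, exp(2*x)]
Geodesic equation: d^2x^k/dλ^2 + Γ^k_{ij} (dx^i/dλ)(dx^j/dλ) = 0.
Non-zero Christoffel symbols:
Γ^x_{x x} = 1
Γ^x_{y y} = -1
Γ^y_{x y} = 1
Substituting (the symmetric pair Γ^k_{ij}, Γ^k_{ji} combines into a factor 2):
d^2x/dλ^2 + (dx/dλ)^2 - (dy/dλ)^2 = 0
d^2y/dλ^2 + 2 (dx/dλ)(dy/dλ) = 0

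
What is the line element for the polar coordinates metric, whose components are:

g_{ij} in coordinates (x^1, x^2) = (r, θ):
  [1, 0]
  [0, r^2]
ds^2 = g_{ij} dx^i dx^j; only the non-zero components contribute.
ds^2 = dr^2 + r^2 dθ^2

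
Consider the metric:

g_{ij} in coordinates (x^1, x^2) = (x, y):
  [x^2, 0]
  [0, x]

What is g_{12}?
With x^1 = x, x^2 = y, g_{12} = g_{xy} is the row-1, column-2 entry of the matrix.
g_{12} = 0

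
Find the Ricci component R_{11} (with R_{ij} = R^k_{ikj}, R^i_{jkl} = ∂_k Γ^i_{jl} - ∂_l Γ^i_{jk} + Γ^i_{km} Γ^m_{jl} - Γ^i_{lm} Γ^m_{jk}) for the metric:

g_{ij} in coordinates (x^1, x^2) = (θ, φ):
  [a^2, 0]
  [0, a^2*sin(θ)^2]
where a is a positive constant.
Non-zero Christoffel symbols (Γ^k_{ij} = Γ^k_{ji}):
Γ^θ_{φ φ} = -sin(2*θ)/2
Γ^φ_{θ φ} = 1/tan(θ)
R^θ_{θ θ θ} = 0 (a repeated index in an antisymmetric pair)
R^φ_{θ φ θ} = ∂_φ Γ^φ_{θ θ} - ∂_θ Γ^φ_{θ φ} + Γ^φ_{φ m} Γ^m_{θ θ} - Γ^φ_{θ m} Γ^m_{θ φ}
  = (0) - (-1/sin(θ)^2) + (0) - (1/tan(θ)^2) = 1
R_{θθ} = R^θ_{θ θ θ} + R^φ_{θ φ θ} = (0) + (1) = 1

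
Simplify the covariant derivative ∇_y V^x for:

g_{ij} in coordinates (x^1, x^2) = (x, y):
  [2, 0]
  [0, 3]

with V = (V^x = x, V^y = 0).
All Christoffel symbols are zero.
∇_y V^x = ∂_y V^x + Γ^x_{y j} V^j
  = (0) + (0)(x) + (0)(0)
  = 0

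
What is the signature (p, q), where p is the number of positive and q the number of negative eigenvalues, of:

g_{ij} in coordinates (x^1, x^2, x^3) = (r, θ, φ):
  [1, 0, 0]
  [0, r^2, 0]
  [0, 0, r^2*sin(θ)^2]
The metric is diagonal, so its eigenvalues are the diagonal entries: 1, r^2, r^2*sin(θ)^2 (at a generic point, where coordinate-dependent entries are positive).
3 positive, 0 negative.
(3, 0) - Riemannian (positive definite)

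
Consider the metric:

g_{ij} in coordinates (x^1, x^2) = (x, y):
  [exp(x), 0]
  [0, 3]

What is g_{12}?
With x^1 = x, x^2 = y, g_{12} = g_{xy} is the row-1, column-2 entry of the matrix.
g_{12} = 0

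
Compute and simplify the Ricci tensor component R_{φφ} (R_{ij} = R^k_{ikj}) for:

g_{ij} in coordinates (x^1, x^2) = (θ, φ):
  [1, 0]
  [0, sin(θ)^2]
Non-zero Christoffel symbols (Γ^k_{ij} = Γ^k_{ji}):
Γ^θ_{φ φ} = -sin(2*θ)/2
Γ^φ_{θ φ} = 1/tan(θ)
R^θ_{φ θ φ} = ∂_θ Γ^θ_{φ φ} - ∂_φ Γ^θ_{φ θ} + Γ^θ_{θ m} Γ^m_{φ φ} - Γ^θ_{φ m} Γ^m_{φ θ}
  = (-cos(2*θ)) - (0) + (0) - (-cos(θ)^2) = sin(θ)^2
R^φ_{φ φ φ} = 0 (a repeated index in an antisymmetric pair)
R_{φφ} = R^θ_{φ θ φ} + R^φ_{φ φ φ} = (sin(θ)^2) + (0) = sin(θ)^2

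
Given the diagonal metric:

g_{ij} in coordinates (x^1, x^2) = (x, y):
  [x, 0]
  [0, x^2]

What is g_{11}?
With x^1 = x, x^2 = y, g_{11} = g_{xx} is the row-1, column-1 entry of the matrix.
g_{11} = x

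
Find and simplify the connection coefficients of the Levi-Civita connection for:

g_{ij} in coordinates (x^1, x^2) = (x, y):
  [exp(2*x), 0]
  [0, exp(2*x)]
Using Γ^k_{ij} = (1/2) g^{km} (∂_i g_{mj} + ∂_j g_{mi} - ∂_m g_{ij}); the metric is diagonal, so only the m = k term contributes.
Non-zero symbols (using the symmetry Γ^k_{ij} = Γ^k_{ji}):
Γ^x_{x x} = (1/2) g^{xx} (∂_x g_{xx} + ∂_x g_{xx} - ∂_x g_{xx}) = (1/2)(exp(-2*x))((2*exp(2*x)) + (2*exp(2*x)) - (2*exp(2*x))) = 1
Γ^x_{y y} = (1/2) g^{xx} (∂_y g_{xy} + ∂_y g_{xy} - ∂_x g_{yy}) = (1/2)(exp(-2*x))((0) + (0) - (2*exp(2*x))) = -1
Γ^y_{x y} = (1/2) g^{yy} (∂_x g_{yy} + ∂_y g_{yx} - ∂_y g_{xy}) = (1/2)(exp(-2*x))((2*exp(2*x)) + (0) - (0)) = 1
All other Christoffel symbols are zero.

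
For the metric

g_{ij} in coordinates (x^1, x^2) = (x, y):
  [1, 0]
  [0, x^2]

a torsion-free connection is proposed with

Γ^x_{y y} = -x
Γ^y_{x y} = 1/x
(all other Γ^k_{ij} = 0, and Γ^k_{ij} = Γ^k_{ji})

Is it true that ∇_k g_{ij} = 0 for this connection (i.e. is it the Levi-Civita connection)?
Using ∇_k g_{ij} = ∂_k g_{ij} - Γ^m_{ki} g_{mj} - Γ^m_{kj} g_{im}:
e.g. ∇_x g_{yy} = (2*x) - (x) - (x) = 0
Every component ∇_k g_{ij} vanishes: the connection is metric compatible.
Yes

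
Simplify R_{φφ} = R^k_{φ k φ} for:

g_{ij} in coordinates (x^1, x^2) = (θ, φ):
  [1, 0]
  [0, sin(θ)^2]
Non-zero Christoffel symbols (Γ^k_{ij} = Γ^k_{ji}):
Γ^θ_{φ φ} = -sin(2*θ)/2
Γ^φ_{θ φ} = 1/tan(θ)
R^θ_{φ θ φ} = ∂_θ Γ^θ_{φ φ} - ∂_φ Γ^θ_{φ θ} + Γ^θ_{θ m} Γ^m_{φ φ} - Γ^θ_{φ m} Γ^m_{φ θ}
  = (-cos(2*θ)) - (0) + (0) - (-cos(θ)^2) = sin(θ)^2
R^φ_{φ φ φ} = 0 (a repeated index in an antisymmetric pair)
R_{φφ} = R^θ_{φ θ φ} + R^φ_{φ φ φ} = (sin(θ)^2) + (0) = sin(θ)^2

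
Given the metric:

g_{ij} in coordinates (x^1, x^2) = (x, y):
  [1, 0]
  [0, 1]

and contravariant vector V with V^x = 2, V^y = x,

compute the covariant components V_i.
V_i = g_{ij} V^j:
V_x = (1)(2) + (0)(x) = 2
V_y = (0)(2) + (1)(x) = x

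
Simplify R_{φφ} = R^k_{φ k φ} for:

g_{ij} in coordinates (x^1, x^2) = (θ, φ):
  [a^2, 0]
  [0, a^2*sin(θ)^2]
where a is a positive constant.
Non-zero Christoffel symbols (Γ^k_{ij} = Γ^k_{ji}):
Γ^θ_{φ φ} = -sin(2*θ)/2
Γ^φ_{θ φ} = 1/tan(θ)
R^θ_{φ θ φ} = ∂_θ Γ^θ_{φ φ} - ∂_φ Γ^θ_{φ θ} + Γ^θ_{θ m} Γ^m_{φ φ} - Γ^θ_{φ m} Γ^m_{φ θ}
  = (-cos(2*θ)) - (0) + (0) - (-cos(θ)^2) = sin(θ)^2
R^φ_{φ φ φ} = 0 (a repeated index in an antisymmetric pair)
R_{φφ} = R^θ_{φ θ φ} + R^φ_{φ φ φ} = (sin(θ)^2) + (0) = sin(θ)^2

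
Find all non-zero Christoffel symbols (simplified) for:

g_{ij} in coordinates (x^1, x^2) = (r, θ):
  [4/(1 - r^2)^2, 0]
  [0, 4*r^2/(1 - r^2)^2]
Using Γ^k_{ij} = (1/2) g^{km} (∂_i g_{mj} + ∂_j g_{mi} - ∂_m g_{ij}); the metric is diagonal, so only the m = k term contributes.
Non-zero symbols (using the symmetry Γ^k_{ij} = Γ^k_{ji}):
Γ^r_{r r} = (1/2) g^{rr} (∂_r g_{rr} + ∂_r g_{rr} - ∂_r g_{rr}) = (1/2)((1 - r^2)^2/4)((16*r/(1 - r^2)^3) + (16*r/(1 - r^2)^3) - (16*r/(1 - r^2)^3)) = 2*r/(1 - r^2)
Γ^r_{θ θ} = (1/2) g^{rr} (∂_θ g_{rθ} + ∂_θ g_{rθ} - ∂_r g_{θθ}) = (1/2)((1 - r^2)^2/4)((0) + (0) - (-8*(r^3 + r)/(r^2 - 1)^3)) = (r^3 + r)/(r^2 - 1)
Γ^θ_{r θ} = (1/2) g^{θθ} (∂_r g_{θθ} + ∂_θ g_{θr} - ∂_θ g_{rθ}) = (1/2)((1 - r^2)^2/(4*r^2))((-8*(r^3 + r)/(r^2 - 1)^3) + (0) - (0)) = (-r^2 - 1)/(r^3 - r)
All other Christoffel symbols are zero.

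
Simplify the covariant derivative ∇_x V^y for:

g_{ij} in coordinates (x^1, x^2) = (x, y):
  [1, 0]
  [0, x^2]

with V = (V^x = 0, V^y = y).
Non-zero Christoffel symbols:
Γ^x_{y y} = -x
Γ^y_{x y} = 1/x
∇_x V^y = ∂_x V^y + Γ^y_{x j} V^j
  = (0) + (0)(0) + (1/x)(y)
  = y/x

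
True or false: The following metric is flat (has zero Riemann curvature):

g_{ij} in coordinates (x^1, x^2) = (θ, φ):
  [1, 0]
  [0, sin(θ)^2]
Non-zero Christoffel symbols:
Γ^θ_{φ φ} = -sin(2*θ)/2
Γ^φ_{θ φ} = 1/tan(θ)
Ricci tensor: R_{θθ} = 1, R_{θφ} = 0, R_{φφ} = sin(θ)^2
The Ricci tensor is non-zero, so the Riemann tensor is non-zero: not flat.
False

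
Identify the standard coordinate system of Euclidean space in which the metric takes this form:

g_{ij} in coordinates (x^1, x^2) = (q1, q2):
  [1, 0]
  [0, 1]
All components are constant and the metric is the identity, i.e. orthonormal rectilinear coordinates.
Cartesian (2D) coordinates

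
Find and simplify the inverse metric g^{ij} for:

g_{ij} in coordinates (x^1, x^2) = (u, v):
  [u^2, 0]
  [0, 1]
The metric is diagonal, so g^{ij} is diagonal with entries 1/g_{ii}: diag(1/(u^2), 1).
g^{ij}:
  [1/u^2, 0]
  [0, 1]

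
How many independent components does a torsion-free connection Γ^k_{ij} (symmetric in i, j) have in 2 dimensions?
Γ^k_{ij} has n choices for the upper index and n(n+1)/2 independent symmetric lower index pairs.
Total = 2 × 2×3/2 = 2 × 3 = 6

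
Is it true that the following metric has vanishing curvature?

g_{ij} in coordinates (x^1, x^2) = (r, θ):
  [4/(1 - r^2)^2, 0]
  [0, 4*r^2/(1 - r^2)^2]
Non-zero Christoffel symbols:
Γ^r_{r r} = 2*r/(1 - r^2)
Γ^r_{θ θ} = (r^3 + r)/(r^2 - 1)
Γ^θ_{r θ} = (-r^2 - 1)/(r^3 - r)
Ricci tensor: R_{rr} = -4/(r^2 - 1)^2, R_{rθ} = 0, R_{θθ} = -4*r^2/(r^2 - 1)^2
The Ricci tensor is non-zero, so the Riemann tensor is non-zero: not flat.
No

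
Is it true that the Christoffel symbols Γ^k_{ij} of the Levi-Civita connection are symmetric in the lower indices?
The Levi-Civita connection is torsion-free, which is exactly Γ^k_{ij} = Γ^k_{ji}.
Yes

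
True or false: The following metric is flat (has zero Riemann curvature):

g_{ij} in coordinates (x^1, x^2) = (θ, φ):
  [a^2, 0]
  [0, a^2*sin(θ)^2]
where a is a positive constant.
Non-zero Christoffel symbols:
Γ^θ_{φ φ} = -sin(2*θ)/2
Γ^φ_{θ φ} = 1/tan(θ)
Ricci tensor: R_{θθ} = 1, R_{θφ} = 0, R_{φφ} = sin(θ)^2
The Ricci tensor is non-zero, so the Riemann tensor is non-zero: not flat.
False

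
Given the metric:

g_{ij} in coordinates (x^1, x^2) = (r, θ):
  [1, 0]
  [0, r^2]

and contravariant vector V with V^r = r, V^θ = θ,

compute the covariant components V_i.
V_i = g_{ij} V^j:
V_r = (1)(r) + (0)(θ) = r
V_θ = (0)(r) + (r^2)(θ) = r^2*θ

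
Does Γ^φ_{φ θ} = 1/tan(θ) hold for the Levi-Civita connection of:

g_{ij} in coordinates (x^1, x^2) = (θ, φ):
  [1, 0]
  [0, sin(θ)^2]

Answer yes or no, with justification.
Γ^φ_{φ θ} = (1/2) g^{φφ} (∂_φ g_{φθ} + ∂_θ g_{φφ} - ∂_φ g_{φθ}) = (1/2)(1/sin(θ)^2)((0) + (sin(2*θ)) - (0)) = 1/tan(θ)
This equals the proposed value 1/tan(θ).
Yes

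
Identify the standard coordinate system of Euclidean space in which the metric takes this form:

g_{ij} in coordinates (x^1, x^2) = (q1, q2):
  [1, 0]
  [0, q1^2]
The line element ds^2 = dq1^2 + q1^2 dq2^2 is dr^2 + r^2 dθ^2 with q1 = r, q2 = θ.
polar coordinates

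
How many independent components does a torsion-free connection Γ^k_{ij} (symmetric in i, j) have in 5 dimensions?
Γ^k_{ij} has n choices for the upper index and n(n+1)/2 independent symmetric lower index pairs.
Total = 5 × 5×6/2 = 5 × 15 = 75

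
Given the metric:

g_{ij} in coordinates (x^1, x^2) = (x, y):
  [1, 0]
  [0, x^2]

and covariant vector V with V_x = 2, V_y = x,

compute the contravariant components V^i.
Inverse metric (diagonal): g^{xx} = 1, g^{yy} = 1/x^2
V^i = g^{ij} V_j:
V^x = (1)(2) + (0)(x) = 2
V^y = (0)(2) + (1/x^2)(x) = 1/x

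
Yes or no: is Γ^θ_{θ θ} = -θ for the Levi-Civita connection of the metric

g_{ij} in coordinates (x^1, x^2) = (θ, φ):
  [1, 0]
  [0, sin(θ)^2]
Γ^θ_{θ θ} = (1/2) g^{θθ} (∂_θ g_{θθ} + ∂_θ g_{θθ} - ∂_θ g_{θθ}) = (1/2)(1)((0) + (0) - (0)) = 0
This differs from the proposed value -θ.
No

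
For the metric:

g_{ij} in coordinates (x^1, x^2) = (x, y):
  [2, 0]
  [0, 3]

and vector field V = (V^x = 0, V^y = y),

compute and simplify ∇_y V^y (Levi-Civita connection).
All Christoffel symbols are zero.
∇_y V^y = ∂_y V^y + Γ^y_{y j} V^j
  = (1) + (0)(0) + (0)(y)
  = 1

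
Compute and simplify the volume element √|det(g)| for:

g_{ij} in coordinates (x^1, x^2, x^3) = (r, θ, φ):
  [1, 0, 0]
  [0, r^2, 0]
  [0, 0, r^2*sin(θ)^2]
det(g) = r^4*sin(θ)^2
√|det(g)| = r^2*sin(θ) (taking 0 < θ < π so that |sin(θ)| = sin(θ))
Volume element: dV = r^2*sin(θ) dr dθ dφ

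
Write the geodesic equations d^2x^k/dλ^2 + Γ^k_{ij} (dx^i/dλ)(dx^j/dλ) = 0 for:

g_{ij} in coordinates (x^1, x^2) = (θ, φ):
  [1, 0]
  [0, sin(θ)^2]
Geodesic equation: d^2x^k/dλ^2 + Γ^k_{ij} (dx^i/dλ)(dx^j/dλ) = 0.
Non-zero Christoffel symbols:
Γ^θ_{φ φ} = -sin(2*θ)/2
Γ^φ_{θ φ} = 1/tan(θ)
Substituting (the symmetric pair Γ^k_{ij}, Γ^k_{ji} combines into a factor 2):
d^2θ/dλ^2 - (sin(2*θ)/2) (dφ/dλ)^2 = 0
d^2φ/dλ^2 + (2/tan(θ)) (dθ/dλ)(dφ/dλ) = 0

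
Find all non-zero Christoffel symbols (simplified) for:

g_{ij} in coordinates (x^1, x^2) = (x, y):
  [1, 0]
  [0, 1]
Using Γ^k_{ij} = (1/2) g^{km} (∂_i g_{mj} + ∂_j g_{mi} - ∂_m g_{ij}); the metric is diagonal, so only the m = k term contributes.
Every metric component is constant, so all ∂_m g_{ij} = 0 and every Christoffel symbol vanishes.
All Christoffel symbols are zero.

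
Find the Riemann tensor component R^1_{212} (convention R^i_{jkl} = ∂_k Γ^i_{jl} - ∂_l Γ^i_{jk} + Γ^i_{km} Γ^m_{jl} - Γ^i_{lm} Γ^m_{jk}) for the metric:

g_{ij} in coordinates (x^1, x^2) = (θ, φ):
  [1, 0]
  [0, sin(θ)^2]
Non-zero Christoffel symbols (Γ^k_{ij} = Γ^k_{ji}):
Γ^θ_{φ φ} = -sin(2*θ)/2
Γ^φ_{θ φ} = 1/tan(θ)
R^θ_{φ θ φ} = ∂_θ Γ^θ_{φ φ} - ∂_φ Γ^θ_{φ θ} + Γ^θ_{θ m} Γ^m_{φ φ} - Γ^θ_{φ m} Γ^m_{φ θ}
  = (-cos(2*θ)) - (0) + (0) - (-cos(θ)^2) = sin(θ)^2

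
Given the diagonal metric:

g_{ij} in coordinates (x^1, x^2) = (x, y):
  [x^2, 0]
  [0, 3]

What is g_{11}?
With x^1 = x, x^2 = y, g_{11} = g_{xx} is the row-1, column-1 entry of the matrix.
g_{11} = x^2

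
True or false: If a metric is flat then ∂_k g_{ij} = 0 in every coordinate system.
Flatness means R^i_{jkl} = 0; the components can still vary, e.g. the flat plane in polar coordinates has g_{θθ} = r^2.
False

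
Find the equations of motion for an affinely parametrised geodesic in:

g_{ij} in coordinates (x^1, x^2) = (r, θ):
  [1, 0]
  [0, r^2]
Geodesic equation: d^2x^k/dλ^2 + Γ^k_{ij} (dx^i/dλ)(dx^j/dλ) = 0.
Non-zero Christoffel symbols:
Γ^r_{θ θ} = -r
Γ^θ_{r θ} = 1/r
Substituting (the symmetric pair Γ^k_{ij}, Γ^k_{ji} combines into a factor 2):
d^2r/dλ^2 - r (dθ/dλ)^2 = 0
d^2θ/dλ^2 + (2/r) (dr/dλ)(dθ/dλ) = 0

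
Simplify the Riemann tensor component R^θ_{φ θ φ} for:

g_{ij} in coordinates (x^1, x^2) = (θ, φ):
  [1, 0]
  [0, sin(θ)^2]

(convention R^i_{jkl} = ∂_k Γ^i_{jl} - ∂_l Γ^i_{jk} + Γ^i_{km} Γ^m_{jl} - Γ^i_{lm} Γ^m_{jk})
Non-zero Christoffel symbols (Γ^k_{ij} = Γ^k_{ji}):
Γ^θ_{φ φ} = -sin(2*θ)/2
Γ^φ_{θ φ} = 1/tan(θ)
R^θ_{φ θ φ} = ∂_θ Γ^θ_{φ φ} - ∂_φ Γ^θ_{φ θ} + Γ^θ_{θ m} Γ^m_{φ φ} - Γ^θ_{φ m} Γ^m_{φ θ}
  = (-cos(2*θ)) - (0) + (0) - (-cos(θ)^2) = sin(θ)^2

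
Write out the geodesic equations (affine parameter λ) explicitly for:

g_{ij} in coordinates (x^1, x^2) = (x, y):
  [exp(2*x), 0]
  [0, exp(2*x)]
Geodesic equation: d^2x^k/dλ^2 + Γ^k_{ij} (dx^i/dλ)(dx^j/dλ) = 0.
Non-zero Christoffel symbols:
Γ^x_{x x} = 1
Γ^x_{y y} = -1
Γ^y_{x y} = 1
Substituting (the symmetric pair Γ^k_{ij}, Γ^k_{ji} combines into a factor 2):
d^2x/dλ^2 + (dx/dλ)^2 - (dy/dλ)^2 = 0
d^2y/dλ^2 + 2 (dx/dλ)(dy/dλ) = 0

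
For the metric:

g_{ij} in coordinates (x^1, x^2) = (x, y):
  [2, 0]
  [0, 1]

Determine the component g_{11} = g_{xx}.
With x^1 = x, x^2 = y, g_{11} = g_{xx} is the row-1, column-1 entry of the matrix.
g_{11} = 2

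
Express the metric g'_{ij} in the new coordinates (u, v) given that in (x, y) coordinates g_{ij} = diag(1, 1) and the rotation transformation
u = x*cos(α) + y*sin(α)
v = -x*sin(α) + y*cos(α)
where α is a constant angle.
Invert the transformation: x = u*cos(α) - v*sin(α), y = u*sin(α) + v*cos(α)
g'_{ij} = (∂x^k/∂x'^i)(∂x^l/∂x'^j) g_{kl}; with g_{kl} = δ_{kl} this is Σ_k (∂x^k/∂x'^i)(∂x^k/∂x'^j).
Jacobian: ∂x/∂u = cos(α), ∂x/∂v = -sin(α), ∂y/∂u = sin(α), ∂y/∂v = cos(α)
g'_{uu} = (cos(α))(cos(α)) + (sin(α))(sin(α)) = 1
g'_{uv} = (cos(α))(-sin(α)) + (sin(α))(cos(α)) = 0
g'_{vv} = (-sin(α))(-sin(α)) + (cos(α))(cos(α)) = 1
g'_{ij} = diag(1, 1)
The Euclidean metric is invariant under rotations.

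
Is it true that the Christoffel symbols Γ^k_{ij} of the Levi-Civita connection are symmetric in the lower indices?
The Levi-Civita connection is torsion-free, which is exactly Γ^k_{ij} = Γ^k_{ji}.
Yes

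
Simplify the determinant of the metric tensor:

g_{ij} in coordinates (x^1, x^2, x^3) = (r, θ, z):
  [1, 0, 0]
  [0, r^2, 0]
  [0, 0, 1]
Diagonal metric: det(g) = g_{11}·g_{22}·g_{33}
= (1)·(r^2)·(1)
det(g) = r^2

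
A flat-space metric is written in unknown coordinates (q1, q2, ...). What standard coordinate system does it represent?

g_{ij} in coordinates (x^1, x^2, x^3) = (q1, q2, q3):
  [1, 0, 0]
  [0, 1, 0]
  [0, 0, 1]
All components are constant and the metric is the identity, i.e. orthonormal rectilinear coordinates.
Cartesian (3D) coordinates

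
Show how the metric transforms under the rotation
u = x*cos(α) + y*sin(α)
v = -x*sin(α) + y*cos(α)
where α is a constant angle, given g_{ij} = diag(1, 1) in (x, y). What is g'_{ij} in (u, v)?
Invert the transformation: x = u*cos(α) - v*sin(α), y = u*sin(α) + v*cos(α)
g'_{ij} = (∂x^k/∂x'^i)(∂x^l/∂x'^j) g_{kl}; with g_{kl} = δ_{kl} this is Σ_k (∂x^k/∂x'^i)(∂x^k/∂x'^j).
Jacobian: ∂x/∂u = cos(α), ∂x/∂v = -sin(α), ∂y/∂u = sin(α), ∂y/∂v = cos(α)
g'_{uu} = (cos(α))(cos(α)) + (sin(α))(sin(α)) = 1
g'_{uv} = (cos(α))(-sin(α)) + (sin(α))(cos(α)) = 0
g'_{vv} = (-sin(α))(-sin(α)) + (cos(α))(cos(α)) = 1
g'_{ij} = diag(1, 1)
The Euclidean metric is invariant under rotations.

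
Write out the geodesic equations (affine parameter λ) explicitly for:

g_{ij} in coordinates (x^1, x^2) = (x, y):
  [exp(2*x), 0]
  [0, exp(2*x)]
Geodesic equation: d^2x^k/dλ^2 + Γ^k_{ij} (dx^i/dλ)(dx^j/dλ) = 0.
Non-zero Christoffel symbols:
Γ^x_{x x} = 1
Γ^x_{y y} = -1
Γ^y_{x y} = 1
Substituting (the symmetric pair Γ^k_{ij}, Γ^k_{ji} combines into a factor 2):
d^2x/dλ^2 + (dx/dλ)^2 - (dy/dλ)^2 = 0
d^2y/dλ^2 + 2 (dx/dλ)(dy/dλ) = 0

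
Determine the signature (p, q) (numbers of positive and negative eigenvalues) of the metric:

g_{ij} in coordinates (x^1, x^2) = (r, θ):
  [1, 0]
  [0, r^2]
The metric is diagonal, so its eigenvalues are the diagonal entries: 1, r^2 (at a generic point, where coordinate-dependent entries are positive).
2 positive, 0 negative.
(2, 0) - Riemannian (positive definite)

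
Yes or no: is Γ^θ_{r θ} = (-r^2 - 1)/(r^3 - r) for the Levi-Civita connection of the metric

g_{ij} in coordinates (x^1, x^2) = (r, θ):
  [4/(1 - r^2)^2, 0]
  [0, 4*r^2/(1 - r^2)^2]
Γ^θ_{r θ} = (1/2) g^{θθ} (∂_r g_{θθ} + ∂_θ g_{θr} - ∂_θ g_{rθ}) = (1/2)((1 - r^2)^2/(4*r^2))((-8*(r^3 + r)/(r^2 - 1)^3) + (0) - (0)) = (-r^2 - 1)/(r^3 - r)
This equals the proposed value (-r^2 - 1)/(r^3 - r).
Yes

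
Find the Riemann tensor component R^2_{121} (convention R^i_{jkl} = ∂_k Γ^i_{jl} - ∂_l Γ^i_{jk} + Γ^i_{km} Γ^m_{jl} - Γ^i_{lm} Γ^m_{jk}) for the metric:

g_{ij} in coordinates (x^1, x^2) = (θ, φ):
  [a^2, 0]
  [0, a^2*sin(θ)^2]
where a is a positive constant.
Non-zero Christoffel symbols (Γ^k_{ij} = Γ^k_{ji}):
Γ^θ_{φ φ} = -sin(2*θ)/2
Γ^φ_{θ φ} = 1/tan(θ)
R^φ_{θ φ θ} = ∂_φ Γ^φ_{θ θ} - ∂_θ Γ^φ_{θ φ} + Γ^φ_{φ m} Γ^m_{θ θ} - Γ^φ_{θ m} Γ^m_{θ φ}
  = (0) - (-1/sin(θ)^2) + (0) - (1/tan(θ)^2) = 1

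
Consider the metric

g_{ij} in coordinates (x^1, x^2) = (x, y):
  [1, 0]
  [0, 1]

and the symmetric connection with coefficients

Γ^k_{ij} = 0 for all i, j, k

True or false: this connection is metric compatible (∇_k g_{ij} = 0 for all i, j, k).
Using ∇_k g_{ij} = ∂_k g_{ij} - Γ^m_{ki} g_{mj} - Γ^m_{kj} g_{im}:
e.g. ∇_x g_{yy} = (0) - (0) - (0) = 0
Every component ∇_k g_{ij} vanishes: the connection is metric compatible.
True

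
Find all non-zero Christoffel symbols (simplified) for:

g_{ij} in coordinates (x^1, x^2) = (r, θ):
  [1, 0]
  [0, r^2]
Using Γ^k_{ij} = (1/2) g^{km} (∂_i g_{mj} + ∂_j g_{mi} - ∂_m g_{ij}); the metric is diagonal, so only the m = k term contributes.
Non-zero symbols (using the symmetry Γ^k_{ij} = Γ^k_{ji}):
Γ^r_{θ θ} = (1/2) g^{rr} (∂_θ g_{rθ} + ∂_θ g_{rθ} - ∂_r g_{θθ}) = (1/2)(1)((0) + (0) - (2*r)) = -r
Γ^θ_{r θ} = (1/2) g^{θθ} (∂_r g_{θθ} + ∂_θ g_{θr} - ∂_θ g_{rθ}) = (1/2)(1/r^2)((2*r) + (0) - (0)) = 1/r
All other Christoffel symbols are zero.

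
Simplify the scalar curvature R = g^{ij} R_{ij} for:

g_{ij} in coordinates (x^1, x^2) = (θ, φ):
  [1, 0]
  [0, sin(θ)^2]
Non-zero Christoffel symbols (Γ^k_{ij} = Γ^k_{ji}):
Γ^θ_{φ φ} = -sin(2*θ)/2
Γ^φ_{θ φ} = 1/tan(θ)
Ricci tensor (R_{ij} = R^k_{ikj}): R_{θθ} = 1, R_{θφ} = 0, R_{φφ} = sin(θ)^2
Inverse metric: g^{θθ} = 1, g^{φφ} = 1/sin(θ)^2
R = g^{ij} R_{ij} = (1)(1) + (1/sin(θ)^2)(sin(θ)^2) = 2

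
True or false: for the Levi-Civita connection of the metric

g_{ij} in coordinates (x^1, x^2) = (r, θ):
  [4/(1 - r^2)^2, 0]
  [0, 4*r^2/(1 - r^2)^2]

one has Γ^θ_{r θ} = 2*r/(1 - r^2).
Γ^θ_{r θ} = (1/2) g^{θθ} (∂_r g_{θθ} + ∂_θ g_{θr} - ∂_θ g_{rθ}) = (1/2)((1 - r^2)^2/(4*r^2))((-8*(r^3 + r)/(r^2 - 1)^3) + (0) - (0)) = (-r^2 - 1)/(r^3 - r)
This differs from the proposed value 2*r/(1 - r^2).
False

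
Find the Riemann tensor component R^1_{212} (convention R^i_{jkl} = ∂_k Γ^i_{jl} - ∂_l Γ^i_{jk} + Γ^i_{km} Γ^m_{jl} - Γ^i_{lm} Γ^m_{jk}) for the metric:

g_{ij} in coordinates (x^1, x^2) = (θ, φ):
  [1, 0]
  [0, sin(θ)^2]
Non-zero Christoffel symbols (Γ^k_{ij} = Γ^k_{ji}):
Γ^θ_{φ φ} = -sin(2*θ)/2
Γ^φ_{θ φ} = 1/tan(θ)
R^θ_{φ θ φ} = ∂_θ Γ^θ_{φ φ} - ∂_φ Γ^θ_{φ θ} + Γ^θ_{θ m} Γ^m_{φ φ} - Γ^θ_{φ m} Γ^m_{φ θ}
  = (-cos(2*θ)) - (0) + (0) - (-cos(θ)^2) = sin(θ)^2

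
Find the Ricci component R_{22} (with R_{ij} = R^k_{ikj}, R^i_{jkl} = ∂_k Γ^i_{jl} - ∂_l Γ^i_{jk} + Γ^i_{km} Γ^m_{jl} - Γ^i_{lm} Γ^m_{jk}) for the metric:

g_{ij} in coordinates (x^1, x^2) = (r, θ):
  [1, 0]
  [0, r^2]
Non-zero Christoffel symbols (Γ^k_{ij} = Γ^k_{ji}):
Γ^r_{θ θ} = -r
Γ^θ_{r θ} = 1/r
R^r_{θ r θ} = ∂_r Γ^r_{θ θ} - ∂_θ Γ^r_{θ r} + Γ^r_{r m} Γ^m_{θ θ} - Γ^r_{θ m} Γ^m_{θ r}
  = (-1) - (0) + (0) - (-1) = 0
R^θ_{θ θ θ} = 0 (a repeated index in an antisymmetric pair)
R_{θθ} = R^r_{θ r θ} + R^θ_{θ θ θ} = (0) + (0) = 0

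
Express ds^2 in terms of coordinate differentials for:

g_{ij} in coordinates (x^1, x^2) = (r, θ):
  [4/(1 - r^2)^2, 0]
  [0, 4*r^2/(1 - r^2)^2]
ds^2 = g_{ij} dx^i dx^j; only the non-zero components contribute.
ds^2 = (4/(1 - r^2)^2) dr^2 + (4*r^2/(1 - r^2)^2) dθ^2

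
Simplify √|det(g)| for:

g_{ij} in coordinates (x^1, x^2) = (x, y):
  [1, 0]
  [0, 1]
det(g) = 1
√|det(g)| = 1
Volume element: dV = 1 dx dy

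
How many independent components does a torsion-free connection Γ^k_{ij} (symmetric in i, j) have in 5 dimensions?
Γ^k_{ij} has n choices for the upper index and n(n+1)/2 independent symmetric lower index pairs.
Total = 5 × 5×6/2 = 5 × 15 = 75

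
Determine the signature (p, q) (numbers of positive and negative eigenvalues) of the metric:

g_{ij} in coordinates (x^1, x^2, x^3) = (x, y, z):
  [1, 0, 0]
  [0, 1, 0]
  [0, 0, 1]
The metric is diagonal, so its eigenvalues are the diagonal entries: 1, 1, 1 (at a generic point, where coordinate-dependent entries are positive).
3 positive, 0 negative.
(3, 0) - Riemannian (positive definite)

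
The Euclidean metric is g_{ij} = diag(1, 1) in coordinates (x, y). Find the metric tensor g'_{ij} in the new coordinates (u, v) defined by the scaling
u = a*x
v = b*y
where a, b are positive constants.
Invert the transformation: x = u/a, y = v/b
g'_{ij} = (∂x^k/∂x'^i)(∂x^l/∂x'^j) g_{kl}; with g_{kl} = δ_{kl} this is Σ_k (∂x^k/∂x'^i)(∂x^k/∂x'^j).
Jacobian: ∂x/∂u = 1/a, ∂x/∂v = 0, ∂y/∂u = 0, ∂y/∂v = 1/b
g'_{uu} = (1/a)(1/a) + (0)(0) = 1/a^2
g'_{uv} = (1/a)(0) + (0)(1/b) = 0
g'_{vv} = (0)(0) + (1/b)(1/b) = 1/b^2
g'_{ij} = diag(1/a^2, 1/b^2)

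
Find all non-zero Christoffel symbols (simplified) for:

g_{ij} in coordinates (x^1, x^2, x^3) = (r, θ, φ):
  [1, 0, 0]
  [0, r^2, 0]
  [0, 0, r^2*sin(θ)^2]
Using Γ^k_{ij} = (1/2) g^{km} (∂_i g_{mj} + ∂_j g_{mi} - ∂_m g_{ij}); the metric is diagonal, so only the m = k term contributes.
Non-zero symbols (using the symmetry Γ^k_{ij} = Γ^k_{ji}):
Γ^r_{θ θ} = (1/2) g^{rr} (∂_θ g_{rθ} + ∂_θ g_{rθ} - ∂_r g_{θθ}) = (1/2)(1)((0) + (0) - (2*r)) = -r
Γ^r_{φ φ} = (1/2) g^{rr} (∂_φ g_{rφ} + ∂_φ g_{rφ} - ∂_r g_{φφ}) = (1/2)(1)((0) + (0) - (2*r*sin(θ)^2)) = -r*sin(θ)^2
Γ^θ_{r θ} = (1/2) g^{θθ} (∂_r g_{θθ} + ∂_θ g_{θr} - ∂_θ g_{rθ}) = (1/2)(1/r^2)((2*r) + (0) - (0)) = 1/r
Γ^θ_{φ φ} = (1/2) g^{θθ} (∂_φ g_{θφ} + ∂_φ g_{θφ} - ∂_θ g_{φφ}) = (1/2)(1/r^2)((0) + (0) - (r^2*sin(2*θ))) = -sin(2*θ)/2
Γ^φ_{r φ} = (1/2) g^{φφ} (∂_r g_{φφ} + ∂_φ g_{φr} - ∂_φ g_{rφ}) = (1/2)(1/(r^2*sin(θ)^2))((2*r*sin(θ)^2) + (0) - (0)) = 1/r
Γ^φ_{θ φ} = (1/2) g^{φφ} (∂_θ g_{φφ} + ∂_φ g_{φθ} - ∂_φ g_{θφ}) = (1/2)(1/(r^2*sin(θ)^2))((r^2*sin(2*θ)) + (0) - (0)) = 1/tan(θ)
All other Christoffel symbols are zero.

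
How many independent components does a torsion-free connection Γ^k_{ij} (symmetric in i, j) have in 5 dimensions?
Γ^k_{ij} has n choices for the upper index and n(n+1)/2 independent symmetric lower index pairs.
Total = 5 × 5×6/2 = 5 × 15 = 75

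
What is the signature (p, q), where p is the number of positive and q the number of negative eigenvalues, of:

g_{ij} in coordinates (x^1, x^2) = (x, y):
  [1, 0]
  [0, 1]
The metric is diagonal, so its eigenvalues are the diagonal entries: 1, 1 (at a generic point, where coordinate-dependent entries are positive).
2 positive, 0 negative.
(2, 0) - Riemannian (positive definite)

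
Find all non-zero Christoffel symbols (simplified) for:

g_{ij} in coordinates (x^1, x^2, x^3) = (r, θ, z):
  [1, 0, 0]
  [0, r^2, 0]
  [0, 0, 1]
Using Γ^k_{ij} = (1/2) g^{km} (∂_i g_{mj} + ∂_j g_{mi} - ∂_m g_{ij}); the metric is diagonal, so only the m = k term contributes.
Non-zero symbols (using the symmetry Γ^k_{ij} = Γ^k_{ji}):
Γ^r_{θ θ} = (1/2) g^{rr} (∂_θ g_{rθ} + ∂_θ g_{rθ} - ∂_r g_{θθ}) = (1/2)(1)((0) + (0) - (2*r)) = -r
Γ^θ_{r θ} = (1/2) g^{θθ} (∂_r g_{θθ} + ∂_θ g_{θr} - ∂_θ g_{rθ}) = (1/2)(1/r^2)((2*r) + (0) - (0)) = 1/r
All other Christoffel symbols are zero.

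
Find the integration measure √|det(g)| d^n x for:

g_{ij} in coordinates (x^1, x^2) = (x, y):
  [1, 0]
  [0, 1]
det(g) = 1
√|det(g)| = 1
Volume element: dV = 1 dx dy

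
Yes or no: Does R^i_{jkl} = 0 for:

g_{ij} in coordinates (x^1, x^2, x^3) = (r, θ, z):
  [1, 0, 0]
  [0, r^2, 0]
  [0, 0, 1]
Non-zero Christoffel symbols:
Γ^r_{θ θ} = -r
Γ^θ_{r θ} = 1/r
Ricci tensor: R_{rr} = 0, R_{rθ} = 0, R_{rz} = 0, R_{θθ} = 0, R_{θz} = 0, R_{zz} = 0
All R_{ij} vanish; in 3 dimensions the Riemann tensor is fully determined by the Ricci tensor, so R^i_{jkl} = 0: the metric is flat (curvilinear coordinates on flat space).
Yes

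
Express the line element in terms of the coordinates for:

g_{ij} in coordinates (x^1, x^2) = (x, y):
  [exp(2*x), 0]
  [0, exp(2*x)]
ds^2 = g_{ij} dx^i dx^j; only the non-zero components contribute.
ds^2 = exp(2*x) dx^2 + exp(2*x) dy^2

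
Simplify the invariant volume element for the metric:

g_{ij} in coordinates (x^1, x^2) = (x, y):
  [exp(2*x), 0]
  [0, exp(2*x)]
det(g) = exp(4*x)
√|det(g)| = exp(2*x)
Volume element: dV = exp(2*x) dx dy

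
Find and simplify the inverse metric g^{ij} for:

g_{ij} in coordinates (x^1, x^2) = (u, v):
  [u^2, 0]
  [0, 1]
The metric is diagonal, so g^{ij} is diagonal with entries 1/g_{ii}: diag(1/(u^2), 1).
g^{ij}:
  [1/u^2, 0]
  [0, 1]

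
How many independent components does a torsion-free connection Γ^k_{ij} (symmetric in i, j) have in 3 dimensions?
Γ^k_{ij} has n choices for the upper index and n(n+1)/2 independent symmetric lower index pairs.
Total = 3 × 3×4/2 = 3 × 6 = 18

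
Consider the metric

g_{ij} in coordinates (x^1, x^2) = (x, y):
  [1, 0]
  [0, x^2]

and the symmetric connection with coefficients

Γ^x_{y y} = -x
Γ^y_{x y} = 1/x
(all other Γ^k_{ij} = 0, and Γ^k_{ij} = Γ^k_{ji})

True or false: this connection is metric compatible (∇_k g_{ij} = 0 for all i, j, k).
Using ∇_k g_{ij} = ∂_k g_{ij} - Γ^m_{ki} g_{mj} - Γ^m_{kj} g_{im}:
e.g. ∇_x g_{yy} = (2*x) - (x) - (x) = 0
Every component ∇_k g_{ij} vanishes: the connection is metric compatible.
True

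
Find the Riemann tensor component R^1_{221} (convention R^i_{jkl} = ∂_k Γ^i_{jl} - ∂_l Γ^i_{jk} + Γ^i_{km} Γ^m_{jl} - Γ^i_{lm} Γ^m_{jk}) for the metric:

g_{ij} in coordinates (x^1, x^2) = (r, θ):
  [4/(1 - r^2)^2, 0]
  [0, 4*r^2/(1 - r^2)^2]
Non-zero Christoffel symbols (Γ^k_{ij} = Γ^k_{ji}):
Γ^r_{r r} = 2*r/(1 - r^2)
Γ^r_{θ θ} = (r^3 + r)/(r^2 - 1)
Γ^θ_{r θ} = (-r^2 - 1)/(r^3 - r)
R^r_{θ θ r} = ∂_θ Γ^r_{θ r} - ∂_r Γ^r_{θ θ} + Γ^r_{θ m} Γ^m_{θ r} - Γ^r_{r m} Γ^m_{θ θ}
  = (0) - ((r^4 - 4*r^2 - 1)/(r^2 - 1)^2) + (-(r^2 + 1)^2/(r^2 - 1)^2) - (-2*r^2*(r^2 + 1)/(r^2 - 1)^2) = 4*r^2/(r^2 - 1)^2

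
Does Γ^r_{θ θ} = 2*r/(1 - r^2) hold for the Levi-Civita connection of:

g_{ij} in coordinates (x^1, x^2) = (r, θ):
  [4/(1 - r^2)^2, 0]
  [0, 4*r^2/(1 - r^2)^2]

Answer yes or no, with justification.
Γ^r_{θ θ} = (1/2) g^{rr} (∂_θ g_{rθ} + ∂_θ g_{rθ} - ∂_r g_{θθ}) = (1/2)((1 - r^2)^2/4)((0) + (0) - (-8*(r^3 + r)/(r^2 - 1)^3)) = (r^3 + r)/(r^2 - 1)
This differs from the proposed value 2*r/(1 - r^2).
No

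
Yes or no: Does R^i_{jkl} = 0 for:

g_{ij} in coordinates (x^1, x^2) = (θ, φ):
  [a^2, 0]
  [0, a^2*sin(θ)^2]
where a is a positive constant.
Non-zero Christoffel symbols:
Γ^θ_{φ φ} = -sin(2*θ)/2
Γ^φ_{θ φ} = 1/tan(θ)
Ricci tensor: R_{θθ} = 1, R_{θφ} = 0, R_{φφ} = sin(θ)^2
The Ricci tensor is non-zero, so the Riemann tensor is non-zero: not flat.
No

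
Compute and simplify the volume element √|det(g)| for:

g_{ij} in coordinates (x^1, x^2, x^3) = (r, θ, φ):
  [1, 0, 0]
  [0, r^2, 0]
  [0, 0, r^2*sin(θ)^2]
det(g) = r^4*sin(θ)^2
√|det(g)| = r^2*sin(θ) (taking 0 < θ < π so that |sin(θ)| = sin(θ))
Volume element: dV = r^2*sin(θ) dr dθ dφ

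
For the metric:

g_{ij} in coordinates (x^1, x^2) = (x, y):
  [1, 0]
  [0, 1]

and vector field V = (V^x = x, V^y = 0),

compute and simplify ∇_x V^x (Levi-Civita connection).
All Christoffel symbols are zero.
∇_x V^x = ∂_x V^x + Γ^x_{x j} V^j
  = (1) + (0)(x) + (0)(0)
  = 1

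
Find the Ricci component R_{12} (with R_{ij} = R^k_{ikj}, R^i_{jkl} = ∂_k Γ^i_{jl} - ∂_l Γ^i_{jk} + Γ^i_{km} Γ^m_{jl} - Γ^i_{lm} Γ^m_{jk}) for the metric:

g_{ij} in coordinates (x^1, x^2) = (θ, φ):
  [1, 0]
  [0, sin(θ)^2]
Non-zero Christoffel symbols (Γ^k_{ij} = Γ^k_{ji}):
Γ^θ_{φ φ} = -sin(2*θ)/2
Γ^φ_{θ φ} = 1/tan(θ)
R^θ_{θ θ φ} = 0 (a repeated index in an antisymmetric pair)
R^φ_{θ φ φ} = 0 (a repeated index in an antisymmetric pair)
R_{θφ} = R^θ_{θ θ φ} + R^φ_{θ φ φ} = (0) + (0) = 0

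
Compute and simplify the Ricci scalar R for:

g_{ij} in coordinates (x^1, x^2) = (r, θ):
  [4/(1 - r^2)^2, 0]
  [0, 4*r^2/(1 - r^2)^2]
Non-zero Christoffel symbols (Γ^k_{ij} = Γ^k_{ji}):
Γ^r_{r r} = 2*r/(1 - r^2)
Γ^r_{θ θ} = (r^3 + r)/(r^2 - 1)
Γ^θ_{r θ} = (-r^2 - 1)/(r^3 - r)
Ricci tensor (R_{ij} = R^k_{ikj}): R_{rr} = -4/(r^2 - 1)^2, R_{rθ} = 0, R_{θθ} = -4*r^2/(r^2 - 1)^2
Inverse metric: g^{rr} = (1 - r^2)^2/4, g^{θθ} = (1 - r^2)^2/(4*r^2)
R = g^{ij} R_{ij} = ((1 - r^2)^2/4)(-4/(r^2 - 1)^2) + ((1 - r^2)^2/(4*r^2))(-4*r^2/(r^2 - 1)^2) = -2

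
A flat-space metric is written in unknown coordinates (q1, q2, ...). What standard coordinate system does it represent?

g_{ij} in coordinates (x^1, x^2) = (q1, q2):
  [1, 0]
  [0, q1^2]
The line element ds^2 = dq1^2 + q1^2 dq2^2 is dr^2 + r^2 dθ^2 with q1 = r, q2 = θ.
polar coordinates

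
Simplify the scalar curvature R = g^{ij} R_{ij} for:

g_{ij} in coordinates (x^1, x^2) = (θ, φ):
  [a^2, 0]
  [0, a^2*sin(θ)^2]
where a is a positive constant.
Non-zero Christoffel symbols (Γ^k_{ij} = Γ^k_{ji}):
Γ^θ_{φ φ} = -sin(2*θ)/2
Γ^φ_{θ φ} = 1/tan(θ)
Ricci tensor (R_{ij} = R^k_{ikj}): R_{θθ} = 1, R_{θφ} = 0, R_{φφ} = sin(θ)^2
Inverse metric: g^{θθ} = 1/a^2, g^{φφ} = 1/(a^2*sin(θ)^2)
R = g^{ij} R_{ij} = (1/a^2)(1) + (1/(a^2*sin(θ)^2))(sin(θ)^2) = 2/a^2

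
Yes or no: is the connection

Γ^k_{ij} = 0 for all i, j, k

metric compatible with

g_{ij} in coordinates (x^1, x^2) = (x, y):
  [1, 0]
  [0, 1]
Using ∇_k g_{ij} = ∂_k g_{ij} - Γ^m_{ki} g_{mj} - Γ^m_{kj} g_{im}:
e.g. ∇_x g_{xy} = (0) - (0) - (0) = 0
Every component ∇_k g_{ij} vanishes: the connection is metric compatible.
Yes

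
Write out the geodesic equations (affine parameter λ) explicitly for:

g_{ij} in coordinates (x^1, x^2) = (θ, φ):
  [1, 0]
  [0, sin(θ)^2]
Geodesic equation: d^2x^k/dλ^2 + Γ^k_{ij} (dx^i/dλ)(dx^j/dλ) = 0.
Non-zero Christoffel symbols:
Γ^θ_{φ φ} = -sin(2*θ)/2
Γ^φ_{θ φ} = 1/tan(θ)
Substituting (the symmetric pair Γ^k_{ij}, Γ^k_{ji} combines into a factor 2):
d^2θ/dλ^2 - (sin(2*θ)/2) (dφ/dλ)^2 = 0
d^2φ/dλ^2 + (2/tan(θ)) (dθ/dλ)(dφ/dλ) = 0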